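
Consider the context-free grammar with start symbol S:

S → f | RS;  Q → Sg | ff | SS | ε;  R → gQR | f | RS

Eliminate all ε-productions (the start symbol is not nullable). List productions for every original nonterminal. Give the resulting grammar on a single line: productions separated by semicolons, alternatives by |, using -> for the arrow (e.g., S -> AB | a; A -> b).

Nullable set: {Q}.
Drop Q -> ε.
R -> gQR: Q nullable, giving gQR | gR.
Unchanged (no nullable symbols): S -> RS; S -> f; Q -> SS; Q -> Sg; Q -> ff; R -> RS; R -> f.

S -> f | RS; Q -> SS | Sg | ff; R -> f | RS | gR | gQR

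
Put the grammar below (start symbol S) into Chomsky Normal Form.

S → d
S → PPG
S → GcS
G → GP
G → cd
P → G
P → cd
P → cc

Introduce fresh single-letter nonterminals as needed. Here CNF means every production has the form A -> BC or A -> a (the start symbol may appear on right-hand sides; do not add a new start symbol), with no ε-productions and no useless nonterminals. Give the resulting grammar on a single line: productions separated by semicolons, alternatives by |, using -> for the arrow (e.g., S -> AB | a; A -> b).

S -> d | GC | PD; A -> c; B -> d; C -> AS; D -> PG; G -> AB | GP; P -> AA | AB | GP

No ε-productions.
After unit-elimination: S -> d | GcS | PPG; G -> GP | cd; P -> GP | cc | cd.
TERM: introduce A -> c, B -> d and substitute in every rule of length ≥2.
BIN: S -> GAS becomes S -> GC, C -> AS; S -> PPG becomes S -> PD, D -> PG.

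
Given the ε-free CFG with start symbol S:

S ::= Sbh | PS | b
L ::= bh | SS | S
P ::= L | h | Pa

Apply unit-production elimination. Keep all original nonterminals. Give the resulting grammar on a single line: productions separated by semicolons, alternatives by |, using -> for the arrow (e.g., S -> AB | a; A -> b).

Unit productions: L->S, P->L.
Unit pairs (A ⇒* B via units): (L,S), (P,L), (P,S).
S: inherits non-unit rules of {S} → PS | Sbh | b.
L: inherits non-unit rules of {L, S} → PS | SS | Sbh | b | bh.
P: inherits non-unit rules of {L, P, S} → PS | Pa | SS | Sbh | b | bh | h.

S -> b | PS | Sbh; L -> b | PS | SS | bh | Sbh; P -> b | h | PS | Pa | SS | bh | Sbh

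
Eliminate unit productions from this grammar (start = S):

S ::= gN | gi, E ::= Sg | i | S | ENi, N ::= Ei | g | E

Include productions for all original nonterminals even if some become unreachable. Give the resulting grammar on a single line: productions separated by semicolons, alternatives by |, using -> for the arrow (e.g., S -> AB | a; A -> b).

S -> gN | gi; E -> i | Sg | gN | gi | ENi; N -> g | i | Ei | Sg | gN | gi | ENi

Unit productions: E->S, N->E.
Unit pairs (A ⇒* B via units): (E,S), (N,E), (N,S).
S: inherits non-unit rules of {S} → gN | gi.
E: inherits non-unit rules of {E, S} → ENi | Sg | gN | gi | i.
N: inherits non-unit rules of {E, N, S} → ENi | Ei | Sg | g | gN | gi | i.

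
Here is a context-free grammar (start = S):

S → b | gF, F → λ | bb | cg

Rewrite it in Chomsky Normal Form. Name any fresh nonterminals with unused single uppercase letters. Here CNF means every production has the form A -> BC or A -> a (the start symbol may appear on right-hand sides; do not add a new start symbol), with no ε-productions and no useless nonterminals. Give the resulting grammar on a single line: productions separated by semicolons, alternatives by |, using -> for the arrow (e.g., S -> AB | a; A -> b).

S -> b | g | CF; A -> b; B -> c; C -> g; F -> AA | BC

Nullable: {F}; after ε-elimination: S -> b | g | gF; F -> bb | cg.
No unit productions to eliminate.
TERM: introduce A -> b, B -> c, C -> g and substitute in every rule of length ≥2.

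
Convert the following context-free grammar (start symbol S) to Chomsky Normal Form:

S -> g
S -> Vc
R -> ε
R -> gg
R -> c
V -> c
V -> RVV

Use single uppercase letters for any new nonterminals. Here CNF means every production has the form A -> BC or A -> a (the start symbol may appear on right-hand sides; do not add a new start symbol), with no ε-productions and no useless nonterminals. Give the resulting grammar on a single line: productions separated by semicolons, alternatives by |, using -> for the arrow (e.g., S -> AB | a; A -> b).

S -> g | VB; A -> g; B -> c; C -> VV; R -> c | AA; V -> c | RC | VV

Nullable: {R}; after ε-elimination: S -> g | Vc; R -> c | gg; V -> c | VV | RVV.
No unit productions to eliminate.
TERM: introduce B -> c, A -> g and substitute in every rule of length ≥2.
BIN: V -> RVV becomes V -> RC, C -> VV.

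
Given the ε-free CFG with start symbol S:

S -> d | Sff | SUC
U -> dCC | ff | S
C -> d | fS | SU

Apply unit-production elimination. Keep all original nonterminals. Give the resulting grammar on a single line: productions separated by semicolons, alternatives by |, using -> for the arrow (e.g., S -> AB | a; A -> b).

S -> d | SUC | Sff; C -> d | SU | fS; U -> d | ff | SUC | Sff | dCC

Unit productions: U->S.
Unit pairs (A ⇒* B via units): (U,S).
S: inherits non-unit rules of {S} → SUC | Sff | d.
C: inherits non-unit rules of {C} → SU | d | fS.
U: inherits non-unit rules of {S, U} → SUC | Sff | d | dCC | ff.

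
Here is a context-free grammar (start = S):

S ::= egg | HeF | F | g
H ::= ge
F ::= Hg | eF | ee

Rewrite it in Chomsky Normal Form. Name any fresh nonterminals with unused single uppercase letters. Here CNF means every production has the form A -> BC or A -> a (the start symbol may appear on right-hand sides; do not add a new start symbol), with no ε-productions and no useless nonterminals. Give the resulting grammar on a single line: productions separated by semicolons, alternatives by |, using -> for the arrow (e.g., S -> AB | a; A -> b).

No ε-productions.
After unit-elimination: S -> g | Hg | eF | ee | HeF | egg; F -> Hg | eF | ee; H -> ge.
TERM: introduce B -> e, A -> g and substitute in every rule of length ≥2.
BIN: S -> BAA becomes S -> BC, C -> AA; S -> HBF becomes S -> HD, D -> BF.

S -> g | BB | BC | BF | HA | HD; A -> g; B -> e; C -> AA; D -> BF; F -> BB | BF | HA; H -> AB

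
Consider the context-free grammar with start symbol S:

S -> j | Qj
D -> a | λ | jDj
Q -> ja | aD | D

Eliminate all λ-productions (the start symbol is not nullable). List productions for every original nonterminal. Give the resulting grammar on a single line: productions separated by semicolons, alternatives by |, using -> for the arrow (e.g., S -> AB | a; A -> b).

S -> j | Qj; D -> a | jj | jDj; Q -> D | a | aD | ja

Nullable set: {D, Q}.
S -> Qj: Q nullable, giving Qj | j.
Drop D -> λ.
D -> jDj: D nullable, giving jDj | jj.
Q -> D: D nullable, giving D.
Q -> aD: D nullable, giving a | aD.
Unchanged (no nullable symbols): S -> j; D -> a; Q -> ja.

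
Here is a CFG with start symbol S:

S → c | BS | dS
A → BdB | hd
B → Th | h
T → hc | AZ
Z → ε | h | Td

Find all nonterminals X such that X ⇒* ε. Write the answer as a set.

{Z}

Directly nullable (have an ε-rule): {Z}.
Not nullable: A, B, S, T — each has a terminal in every rule's right-hand side or depends on a non-nullable symbol.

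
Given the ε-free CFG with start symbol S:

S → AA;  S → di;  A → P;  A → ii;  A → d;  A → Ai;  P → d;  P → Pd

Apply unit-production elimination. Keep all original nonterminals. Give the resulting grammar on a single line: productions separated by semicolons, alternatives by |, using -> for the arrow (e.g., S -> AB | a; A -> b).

Unit productions: A->P.
Unit pairs (A ⇒* B via units): (A,P).
S: inherits non-unit rules of {S} → AA | di.
A: inherits non-unit rules of {A, P} → Ai | Pd | d | ii.
P: inherits non-unit rules of {P} → Pd | d.

S -> AA | di; A -> d | Ai | Pd | ii; P -> d | Pd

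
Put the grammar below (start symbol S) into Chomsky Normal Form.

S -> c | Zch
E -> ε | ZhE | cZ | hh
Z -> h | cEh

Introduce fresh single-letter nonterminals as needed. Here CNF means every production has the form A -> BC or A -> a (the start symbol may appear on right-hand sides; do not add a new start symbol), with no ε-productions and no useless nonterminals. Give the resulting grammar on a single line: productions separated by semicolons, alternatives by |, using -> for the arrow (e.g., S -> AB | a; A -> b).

Nullable: {E}; after ε-elimination: S -> c | Zch; E -> Zh | cZ | hh | ZhE; Z -> h | ch | cEh.
No unit productions to eliminate.
TERM: introduce B -> c, A -> h and substitute in every rule of length ≥2.
BIN: E -> ZAE becomes E -> ZC, C -> AE; S -> ZBA becomes S -> ZD, D -> BA; Z -> BEA becomes Z -> BF, F -> EA.

S -> c | ZD; A -> h; B -> c; C -> AE; D -> BA; E -> AA | BZ | ZA | ZC; F -> EA; Z -> h | BA | BF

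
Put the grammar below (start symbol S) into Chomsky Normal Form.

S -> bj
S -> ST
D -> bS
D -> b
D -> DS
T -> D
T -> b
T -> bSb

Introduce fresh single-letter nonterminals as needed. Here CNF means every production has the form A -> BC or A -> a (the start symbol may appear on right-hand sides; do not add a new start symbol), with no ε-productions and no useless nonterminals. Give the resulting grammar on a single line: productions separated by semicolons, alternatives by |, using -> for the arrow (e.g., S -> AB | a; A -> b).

No ε-productions.
After unit-elimination: S -> ST | bj; D -> b | DS | bS; T -> b | DS | bS | bSb.
TERM: introduce A -> b, B -> j and substitute in every rule of length ≥2.
BIN: T -> ASA becomes T -> AC, C -> SA.

S -> AB | ST; A -> b; B -> j; C -> SA; D -> b | AS | DS; T -> b | AC | AS | DS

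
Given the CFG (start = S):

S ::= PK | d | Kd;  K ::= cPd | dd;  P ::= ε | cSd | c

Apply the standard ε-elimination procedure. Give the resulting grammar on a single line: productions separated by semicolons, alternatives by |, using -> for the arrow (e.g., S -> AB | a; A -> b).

S -> K | d | Kd | PK; K -> cd | dd | cPd; P -> c | cSd

Nullable set: {P}.
S -> PK: P nullable, giving K | PK.
K -> cPd: P nullable, giving cPd | cd.
Drop P -> ε.
Unchanged (no nullable symbols): S -> Kd; S -> d; K -> dd; P -> c; P -> cSd.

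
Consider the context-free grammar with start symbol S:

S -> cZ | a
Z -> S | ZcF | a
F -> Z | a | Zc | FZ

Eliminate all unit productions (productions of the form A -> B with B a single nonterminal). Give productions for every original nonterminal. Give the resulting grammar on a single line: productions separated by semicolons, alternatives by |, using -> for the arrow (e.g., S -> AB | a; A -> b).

Unit productions: F->Z, Z->S.
Unit pairs (A ⇒* B via units): (F,S), (F,Z), (Z,S).
S: inherits non-unit rules of {S} → a | cZ.
F: inherits non-unit rules of {F, S, Z} → FZ | Zc | ZcF | a | cZ.
Z: inherits non-unit rules of {S, Z} → ZcF | a | cZ.

S -> a | cZ; F -> a | FZ | Zc | cZ | ZcF; Z -> a | cZ | ZcF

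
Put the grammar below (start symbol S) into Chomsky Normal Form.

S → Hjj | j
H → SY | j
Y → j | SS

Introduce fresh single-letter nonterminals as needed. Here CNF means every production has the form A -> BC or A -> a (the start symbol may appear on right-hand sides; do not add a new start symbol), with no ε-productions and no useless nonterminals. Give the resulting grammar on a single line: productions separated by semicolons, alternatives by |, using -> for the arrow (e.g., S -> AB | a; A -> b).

No ε-productions.
No unit productions to eliminate.
TERM: introduce A -> j and substitute in every rule of length ≥2.
BIN: S -> HAA becomes S -> HB, B -> AA.

S -> j | HB; A -> j; B -> AA; H -> j | SY; Y -> j | SS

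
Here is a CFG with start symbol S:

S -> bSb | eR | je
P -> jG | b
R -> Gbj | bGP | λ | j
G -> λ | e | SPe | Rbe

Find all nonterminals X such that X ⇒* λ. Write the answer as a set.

{G, R}

Directly nullable (have an ε-rule): {G, R}.
Not nullable: P, S — each has a terminal in every rule's right-hand side or depends on a non-nullable symbol.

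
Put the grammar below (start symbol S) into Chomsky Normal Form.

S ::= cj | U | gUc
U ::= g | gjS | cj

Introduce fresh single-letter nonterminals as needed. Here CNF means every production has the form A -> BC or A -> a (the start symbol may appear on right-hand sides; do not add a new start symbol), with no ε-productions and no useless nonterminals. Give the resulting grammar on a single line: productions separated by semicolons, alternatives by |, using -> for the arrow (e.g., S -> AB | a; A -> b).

S -> g | AB | CD | CE; A -> c; B -> j; C -> g; D -> BS; E -> UA; F -> BS; U -> g | AB | CF

No ε-productions.
After unit-elimination: S -> g | cj | gUc | gjS; U -> g | cj | gjS.
TERM: introduce A -> c, C -> g, B -> j and substitute in every rule of length ≥2.
BIN: S -> CBS becomes S -> CD, D -> BS; S -> CUA becomes S -> CE, E -> UA; U -> CBS becomes U -> CF, F -> BS.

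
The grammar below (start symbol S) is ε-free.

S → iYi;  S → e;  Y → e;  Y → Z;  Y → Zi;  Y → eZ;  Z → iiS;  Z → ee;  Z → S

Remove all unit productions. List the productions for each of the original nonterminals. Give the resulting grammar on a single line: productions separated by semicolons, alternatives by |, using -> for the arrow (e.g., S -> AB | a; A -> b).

Unit productions: Y->Z, Z->S.
Unit pairs (A ⇒* B via units): (Y,S), (Y,Z), (Z,S).
S: inherits non-unit rules of {S} → e | iYi.
Y: inherits non-unit rules of {S, Y, Z} → Zi | e | eZ | ee | iYi | iiS.
Z: inherits non-unit rules of {S, Z} → e | ee | iYi | iiS.

S -> e | iYi; Y -> e | Zi | eZ | ee | iYi | iiS; Z -> e | ee | iYi | iiS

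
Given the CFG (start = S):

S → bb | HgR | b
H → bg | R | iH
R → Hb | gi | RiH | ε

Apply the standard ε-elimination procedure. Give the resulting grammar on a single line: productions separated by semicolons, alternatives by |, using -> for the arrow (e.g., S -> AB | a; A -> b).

Nullable set: {H, R}.
S -> HgR: H, R nullable, giving Hg | HgR | g | gR.
H -> R: R nullable, giving R.
H -> iH: H nullable, giving i | iH.
Drop R -> ε.
R -> Hb: H nullable, giving Hb | b.
R -> RiH: R, H nullable, giving Ri | RiH | i | iH.
Unchanged (no nullable symbols): S -> b; S -> bb; H -> bg; R -> gi.

S -> b | g | Hg | bb | gR | HgR; H -> R | i | bg | iH; R -> b | i | Hb | Ri | gi | iH | RiH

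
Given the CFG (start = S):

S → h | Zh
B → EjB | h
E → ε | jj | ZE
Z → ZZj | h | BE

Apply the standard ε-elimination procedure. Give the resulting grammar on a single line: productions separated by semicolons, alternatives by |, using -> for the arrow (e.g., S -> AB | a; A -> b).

S -> h | Zh; B -> h | jB | EjB; E -> Z | ZE | jj; Z -> B | h | BE | ZZj

Nullable set: {E}.
B -> EjB: E nullable, giving EjB | jB.
Drop E -> ε.
E -> ZE: E nullable, giving Z | ZE.
Z -> BE: E nullable, giving B | BE.
Unchanged (no nullable symbols): S -> Zh; S -> h; B -> h; E -> jj; Z -> ZZj; Z -> h.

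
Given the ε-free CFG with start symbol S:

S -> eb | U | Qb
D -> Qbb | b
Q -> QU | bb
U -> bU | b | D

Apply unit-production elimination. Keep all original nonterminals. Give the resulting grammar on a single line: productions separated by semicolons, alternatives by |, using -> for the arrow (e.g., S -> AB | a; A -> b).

S -> b | Qb | bU | eb | Qbb; D -> b | Qbb; Q -> QU | bb; U -> b | bU | Qbb

Unit productions: S->U, U->D.
Unit pairs (A ⇒* B via units): (S,D), (S,U), (U,D).
S: inherits non-unit rules of {D, S, U} → Qb | Qbb | b | bU | eb.
D: inherits non-unit rules of {D} → Qbb | b.
Q: inherits non-unit rules of {Q} → QU | bb.
U: inherits non-unit rules of {D, U} → Qbb | b | bU.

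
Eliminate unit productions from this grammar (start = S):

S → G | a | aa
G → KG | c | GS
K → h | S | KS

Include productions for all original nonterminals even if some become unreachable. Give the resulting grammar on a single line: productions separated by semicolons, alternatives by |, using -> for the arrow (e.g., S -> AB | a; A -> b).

Unit productions: K->S, S->G.
Unit pairs (A ⇒* B via units): (K,G), (K,S), (S,G).
S: inherits non-unit rules of {G, S} → GS | KG | a | aa | c.
G: inherits non-unit rules of {G} → GS | KG | c.
K: inherits non-unit rules of {G, K, S} → GS | KG | KS | a | aa | c | h.

S -> a | c | GS | KG | aa; G -> c | GS | KG; K -> a | c | h | GS | KG | KS | aa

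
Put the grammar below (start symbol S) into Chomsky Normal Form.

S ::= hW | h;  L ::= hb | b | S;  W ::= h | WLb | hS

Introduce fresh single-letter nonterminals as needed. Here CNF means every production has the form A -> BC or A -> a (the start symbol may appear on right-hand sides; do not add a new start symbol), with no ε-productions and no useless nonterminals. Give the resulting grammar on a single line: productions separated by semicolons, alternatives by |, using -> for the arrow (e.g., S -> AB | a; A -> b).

No ε-productions.
After unit-elimination: S -> h | hW; L -> b | h | hW | hb; W -> h | hS | WLb.
TERM: introduce B -> b, A -> h and substitute in every rule of length ≥2.
BIN: W -> WLB becomes W -> WC, C -> LB.

S -> h | AW; A -> h; B -> b; C -> LB; L -> b | h | AB | AW; W -> h | AS | WC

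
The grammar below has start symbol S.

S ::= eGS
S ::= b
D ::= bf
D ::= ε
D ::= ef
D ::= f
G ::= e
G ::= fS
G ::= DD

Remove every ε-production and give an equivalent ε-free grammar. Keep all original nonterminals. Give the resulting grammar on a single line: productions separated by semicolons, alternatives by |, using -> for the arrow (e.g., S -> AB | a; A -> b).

S -> b | eS | eGS; D -> f | bf | ef; G -> D | e | DD | fS

Nullable set: {D, G}.
S -> eGS: G nullable, giving eGS | eS.
Drop D -> ε.
G -> DD: D, D nullable, giving D | DD.
Unchanged (no nullable symbols): S -> b; D -> bf; D -> ef; D -> f; G -> e; G -> fS.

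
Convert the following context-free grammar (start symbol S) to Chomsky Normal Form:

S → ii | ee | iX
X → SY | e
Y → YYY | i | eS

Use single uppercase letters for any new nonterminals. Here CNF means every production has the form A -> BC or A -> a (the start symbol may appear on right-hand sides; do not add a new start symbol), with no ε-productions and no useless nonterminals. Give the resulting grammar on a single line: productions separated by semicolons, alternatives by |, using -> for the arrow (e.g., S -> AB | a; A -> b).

No ε-productions.
No unit productions to eliminate.
TERM: introduce A -> e, B -> i and substitute in every rule of length ≥2.
BIN: Y -> YYY becomes Y -> YC, C -> YY.

S -> AA | BB | BX; A -> e; B -> i; C -> YY; X -> e | SY; Y -> i | AS | YC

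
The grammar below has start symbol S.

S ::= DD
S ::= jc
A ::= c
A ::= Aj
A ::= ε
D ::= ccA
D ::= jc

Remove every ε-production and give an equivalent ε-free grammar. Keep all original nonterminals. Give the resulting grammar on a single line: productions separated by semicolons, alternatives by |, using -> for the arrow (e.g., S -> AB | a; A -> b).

S -> DD | jc; A -> c | j | Aj; D -> cc | jc | ccA

Nullable set: {A}.
Drop A -> ε.
A -> Aj: A nullable, giving Aj | j.
D -> ccA: A nullable, giving cc | ccA.
Unchanged (no nullable symbols): S -> DD; S -> jc; A -> c; D -> jc.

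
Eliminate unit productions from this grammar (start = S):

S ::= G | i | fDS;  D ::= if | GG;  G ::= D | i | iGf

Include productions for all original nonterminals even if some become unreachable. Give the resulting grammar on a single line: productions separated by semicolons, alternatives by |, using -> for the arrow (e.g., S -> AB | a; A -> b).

S -> i | GG | if | fDS | iGf; D -> GG | if; G -> i | GG | if | iGf

Unit productions: G->D, S->G.
Unit pairs (A ⇒* B via units): (G,D), (S,D), (S,G).
S: inherits non-unit rules of {D, G, S} → GG | fDS | i | iGf | if.
D: inherits non-unit rules of {D} → GG | if.
G: inherits non-unit rules of {D, G} → GG | i | iGf | if.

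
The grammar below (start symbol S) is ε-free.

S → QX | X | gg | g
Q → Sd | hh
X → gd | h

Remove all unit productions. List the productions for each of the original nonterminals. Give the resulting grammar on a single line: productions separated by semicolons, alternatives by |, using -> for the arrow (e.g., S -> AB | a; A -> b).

S -> g | h | QX | gd | gg; Q -> Sd | hh; X -> h | gd

Unit productions: S->X.
Unit pairs (A ⇒* B via units): (S,X).
S: inherits non-unit rules of {S, X} → QX | g | gd | gg | h.
Q: inherits non-unit rules of {Q} → Sd | hh.
X: inherits non-unit rules of {X} → gd | h.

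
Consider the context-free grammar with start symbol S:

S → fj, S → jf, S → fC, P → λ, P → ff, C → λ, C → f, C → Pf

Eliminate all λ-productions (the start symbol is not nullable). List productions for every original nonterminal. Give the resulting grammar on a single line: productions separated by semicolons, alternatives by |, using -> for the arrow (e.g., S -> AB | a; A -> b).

Nullable set: {C, P}.
S -> fC: C nullable, giving f | fC.
Drop C -> λ.
C -> Pf: P nullable, giving Pf | f.
Drop P -> λ.
Unchanged (no nullable symbols): S -> fj; S -> jf; C -> f; P -> ff.

S -> f | fC | fj | jf; C -> f | Pf; P -> ff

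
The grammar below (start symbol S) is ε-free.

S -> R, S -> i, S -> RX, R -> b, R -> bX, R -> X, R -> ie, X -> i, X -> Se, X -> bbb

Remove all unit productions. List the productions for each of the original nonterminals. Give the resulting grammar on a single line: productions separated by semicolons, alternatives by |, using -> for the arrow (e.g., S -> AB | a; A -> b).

S -> b | i | RX | Se | bX | ie | bbb; R -> b | i | Se | bX | ie | bbb; X -> i | Se | bbb

Unit productions: R->X, S->R.
Unit pairs (A ⇒* B via units): (R,X), (S,R), (S,X).
S: inherits non-unit rules of {R, S, X} → RX | Se | b | bX | bbb | i | ie.
R: inherits non-unit rules of {R, X} → Se | b | bX | bbb | i | ie.
X: inherits non-unit rules of {X} → Se | bbb | i.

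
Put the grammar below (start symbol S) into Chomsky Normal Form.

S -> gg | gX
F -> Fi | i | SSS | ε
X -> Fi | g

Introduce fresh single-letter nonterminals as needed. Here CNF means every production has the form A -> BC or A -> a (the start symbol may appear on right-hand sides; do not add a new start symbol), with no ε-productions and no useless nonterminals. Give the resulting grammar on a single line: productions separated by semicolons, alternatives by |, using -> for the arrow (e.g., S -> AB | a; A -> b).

S -> BB | BX; A -> i; B -> g; C -> SS; F -> i | FA | SC; X -> g | i | FA

Nullable: {F}; after ε-elimination: S -> gX | gg; F -> i | Fi | SSS; X -> g | i | Fi.
No unit productions to eliminate.
TERM: introduce B -> g, A -> i and substitute in every rule of length ≥2.
BIN: F -> SSS becomes F -> SC, C -> SS.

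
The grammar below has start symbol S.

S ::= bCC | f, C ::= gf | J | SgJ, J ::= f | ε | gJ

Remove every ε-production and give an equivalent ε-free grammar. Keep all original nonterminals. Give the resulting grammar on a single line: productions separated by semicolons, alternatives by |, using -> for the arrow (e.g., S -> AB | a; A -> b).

Nullable set: {C, J}.
S -> bCC: C, C nullable, giving b | bC | bCC.
C -> J: J nullable, giving J.
C -> SgJ: J nullable, giving Sg | SgJ.
Drop J -> ε.
J -> gJ: J nullable, giving g | gJ.
Unchanged (no nullable symbols): S -> f; C -> gf; J -> f.

S -> b | f | bC | bCC; C -> J | Sg | gf | SgJ; J -> f | g | gJ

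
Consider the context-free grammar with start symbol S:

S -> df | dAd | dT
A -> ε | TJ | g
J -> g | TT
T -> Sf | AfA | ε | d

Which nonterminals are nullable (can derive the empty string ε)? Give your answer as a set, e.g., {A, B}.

{A, J, T}

Directly nullable (have an ε-rule): {A, T}.
J is nullable via J -> TT (every symbol on the right is already known nullable).
Not nullable: S — each has a terminal in every rule's right-hand side or depends on a non-nullable symbol.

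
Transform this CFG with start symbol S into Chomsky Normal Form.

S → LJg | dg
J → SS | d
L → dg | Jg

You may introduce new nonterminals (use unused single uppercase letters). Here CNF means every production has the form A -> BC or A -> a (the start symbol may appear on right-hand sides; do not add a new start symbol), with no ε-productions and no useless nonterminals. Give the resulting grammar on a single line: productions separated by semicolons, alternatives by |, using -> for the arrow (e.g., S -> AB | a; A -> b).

No ε-productions.
No unit productions to eliminate.
TERM: introduce B -> d, A -> g and substitute in every rule of length ≥2.
BIN: S -> LJA becomes S -> LC, C -> JA.

S -> BA | LC; A -> g; B -> d; C -> JA; J -> d | SS; L -> BA | JA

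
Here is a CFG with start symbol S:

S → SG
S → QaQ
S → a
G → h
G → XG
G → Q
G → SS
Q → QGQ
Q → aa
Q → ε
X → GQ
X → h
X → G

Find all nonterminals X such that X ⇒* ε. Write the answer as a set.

Directly nullable (have an ε-rule): {Q}.
G is nullable via G -> Q (every symbol on the right is already known nullable).
X is nullable via X -> G (every symbol on the right is already known nullable).
Not nullable: S — each has a terminal in every rule's right-hand side or depends on a non-nullable symbol.

{G, Q, X}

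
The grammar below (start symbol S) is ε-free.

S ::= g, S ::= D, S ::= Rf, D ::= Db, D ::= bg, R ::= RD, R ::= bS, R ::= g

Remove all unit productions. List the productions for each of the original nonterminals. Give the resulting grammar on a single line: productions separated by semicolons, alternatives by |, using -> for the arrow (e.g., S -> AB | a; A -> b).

Unit productions: S->D.
Unit pairs (A ⇒* B via units): (S,D).
S: inherits non-unit rules of {D, S} → Db | Rf | bg | g.
D: inherits non-unit rules of {D} → Db | bg.
R: inherits non-unit rules of {R} → RD | bS | g.

S -> g | Db | Rf | bg; D -> Db | bg; R -> g | RD | bS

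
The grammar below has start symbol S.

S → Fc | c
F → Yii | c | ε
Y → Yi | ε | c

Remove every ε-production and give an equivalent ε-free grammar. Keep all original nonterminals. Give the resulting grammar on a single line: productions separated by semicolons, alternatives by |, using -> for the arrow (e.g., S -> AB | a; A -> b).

Nullable set: {F, Y}.
S -> Fc: F nullable, giving Fc | c.
Drop F -> ε.
F -> Yii: Y nullable, giving Yii | ii.
Drop Y -> ε.
Y -> Yi: Y nullable, giving Yi | i.
Unchanged (no nullable symbols): S -> c; F -> c; Y -> c.

S -> c | Fc; F -> c | ii | Yii; Y -> c | i | Yi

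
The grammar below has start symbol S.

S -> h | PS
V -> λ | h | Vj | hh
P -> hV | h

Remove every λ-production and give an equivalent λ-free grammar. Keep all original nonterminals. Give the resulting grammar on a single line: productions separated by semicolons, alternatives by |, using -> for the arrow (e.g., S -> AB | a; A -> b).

Nullable set: {V}.
P -> hV: V nullable, giving h | hV.
Drop V -> λ.
V -> Vj: V nullable, giving Vj | j.
Unchanged (no nullable symbols): S -> PS; S -> h; P -> h; V -> h; V -> hh.

S -> h | PS; P -> h | hV; V -> h | j | Vj | hh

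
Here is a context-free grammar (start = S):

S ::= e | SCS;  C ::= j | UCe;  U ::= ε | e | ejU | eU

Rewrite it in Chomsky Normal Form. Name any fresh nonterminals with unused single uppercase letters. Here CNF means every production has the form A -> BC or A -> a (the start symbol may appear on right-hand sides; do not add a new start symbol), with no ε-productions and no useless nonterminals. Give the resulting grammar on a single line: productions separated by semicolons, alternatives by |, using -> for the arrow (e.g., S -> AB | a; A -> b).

Nullable: {U}; after ε-elimination: S -> e | SCS; C -> j | Ce | UCe; U -> e | eU | ej | ejU.
No unit productions to eliminate.
TERM: introduce A -> e, B -> j and substitute in every rule of length ≥2.
BIN: C -> UCA becomes C -> UD, D -> CA; S -> SCS becomes S -> SE, E -> CS; U -> ABU becomes U -> AF, F -> BU.

S -> e | SE; A -> e; B -> j; C -> j | CA | UD; D -> CA; E -> CS; F -> BU; U -> e | AB | AF | AU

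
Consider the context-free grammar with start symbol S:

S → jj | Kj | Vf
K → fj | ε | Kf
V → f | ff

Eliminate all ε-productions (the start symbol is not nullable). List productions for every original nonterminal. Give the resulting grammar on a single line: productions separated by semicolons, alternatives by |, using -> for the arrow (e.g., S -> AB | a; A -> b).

Nullable set: {K}.
S -> Kj: K nullable, giving Kj | j.
Drop K -> ε.
K -> Kf: K nullable, giving Kf | f.
Unchanged (no nullable symbols): S -> Vf; S -> jj; K -> fj; V -> f; V -> ff.

S -> j | Kj | Vf | jj; K -> f | Kf | fj; V -> f | ff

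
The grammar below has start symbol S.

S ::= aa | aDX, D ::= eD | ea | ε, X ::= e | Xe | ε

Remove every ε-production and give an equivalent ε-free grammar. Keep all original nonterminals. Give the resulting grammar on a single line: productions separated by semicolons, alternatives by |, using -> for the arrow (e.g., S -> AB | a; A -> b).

S -> a | aD | aX | aa | aDX; D -> e | eD | ea; X -> e | Xe

Nullable set: {D, X}.
S -> aDX: D, X nullable, giving a | aD | aDX | aX.
Drop D -> ε.
D -> eD: D nullable, giving e | eD.
Drop X -> ε.
X -> Xe: X nullable, giving Xe | e.
Unchanged (no nullable symbols): S -> aa; D -> ea; X -> e.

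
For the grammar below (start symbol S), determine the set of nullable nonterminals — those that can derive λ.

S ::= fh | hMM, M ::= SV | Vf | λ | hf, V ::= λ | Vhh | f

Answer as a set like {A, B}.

Directly nullable (have an ε-rule): {M, V}.
Not nullable: S — each has a terminal in every rule's right-hand side or depends on a non-nullable symbol.

{M, V}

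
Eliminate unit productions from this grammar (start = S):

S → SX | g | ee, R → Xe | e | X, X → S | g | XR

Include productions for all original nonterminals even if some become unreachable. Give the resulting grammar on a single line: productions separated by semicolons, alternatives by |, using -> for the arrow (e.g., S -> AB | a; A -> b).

S -> g | SX | ee; R -> e | g | SX | XR | Xe | ee; X -> g | SX | XR | ee

Unit productions: R->X, X->S.
Unit pairs (A ⇒* B via units): (R,S), (R,X), (X,S).
S: inherits non-unit rules of {S} → SX | ee | g.
R: inherits non-unit rules of {R, S, X} → SX | XR | Xe | e | ee | g.
X: inherits non-unit rules of {S, X} → SX | XR | ee | g.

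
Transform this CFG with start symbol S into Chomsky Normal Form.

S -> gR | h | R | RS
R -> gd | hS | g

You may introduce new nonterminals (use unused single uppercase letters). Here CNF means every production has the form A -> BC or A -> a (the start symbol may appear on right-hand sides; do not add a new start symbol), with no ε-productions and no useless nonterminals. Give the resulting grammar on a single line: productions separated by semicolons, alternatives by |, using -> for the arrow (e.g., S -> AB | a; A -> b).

No ε-productions.
After unit-elimination: S -> g | h | RS | gR | gd | hS; R -> g | gd | hS.
TERM: introduce B -> d, A -> g, C -> h and substitute in every rule of length ≥2.

S -> g | h | AB | AR | CS | RS; A -> g; B -> d; C -> h; R -> g | AB | CS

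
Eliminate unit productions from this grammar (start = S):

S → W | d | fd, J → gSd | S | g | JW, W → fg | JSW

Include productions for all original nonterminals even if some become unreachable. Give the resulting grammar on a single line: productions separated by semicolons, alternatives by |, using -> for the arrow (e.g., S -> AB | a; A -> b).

Unit productions: J->S, S->W.
Unit pairs (A ⇒* B via units): (J,S), (J,W), (S,W).
S: inherits non-unit rules of {S, W} → JSW | d | fd | fg.
J: inherits non-unit rules of {J, S, W} → JSW | JW | d | fd | fg | g | gSd.
W: inherits non-unit rules of {W} → JSW | fg.

S -> d | fd | fg | JSW; J -> d | g | JW | fd | fg | JSW | gSd; W -> fg | JSW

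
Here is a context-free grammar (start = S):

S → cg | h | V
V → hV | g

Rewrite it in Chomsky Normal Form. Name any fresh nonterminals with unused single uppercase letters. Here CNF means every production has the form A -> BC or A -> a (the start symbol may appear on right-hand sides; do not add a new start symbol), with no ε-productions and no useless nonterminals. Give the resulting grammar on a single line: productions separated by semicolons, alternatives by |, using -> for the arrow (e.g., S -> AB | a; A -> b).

S -> g | h | AB | CV; A -> c; B -> g; C -> h; V -> g | CV

No ε-productions.
After unit-elimination: S -> g | h | cg | hV; V -> g | hV.
TERM: introduce A -> c, B -> g, C -> h and substitute in every rule of length ≥2.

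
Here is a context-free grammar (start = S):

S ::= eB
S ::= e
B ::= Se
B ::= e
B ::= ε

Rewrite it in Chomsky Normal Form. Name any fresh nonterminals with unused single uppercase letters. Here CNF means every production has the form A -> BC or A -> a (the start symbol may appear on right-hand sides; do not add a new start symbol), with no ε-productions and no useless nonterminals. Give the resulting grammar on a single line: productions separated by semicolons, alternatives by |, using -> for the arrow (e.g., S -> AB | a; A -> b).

Nullable: {B}; after ε-elimination: S -> e | eB; B -> e | Se.
No unit productions to eliminate.
TERM: introduce A -> e and substitute in every rule of length ≥2.

S -> e | AB; A -> e; B -> e | SA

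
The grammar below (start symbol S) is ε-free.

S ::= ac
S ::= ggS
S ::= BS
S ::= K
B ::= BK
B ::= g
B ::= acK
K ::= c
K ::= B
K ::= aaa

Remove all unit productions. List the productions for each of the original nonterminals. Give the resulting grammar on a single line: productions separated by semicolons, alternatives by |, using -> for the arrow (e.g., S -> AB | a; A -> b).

Unit productions: K->B, S->K.
Unit pairs (A ⇒* B via units): (K,B), (S,B), (S,K).
S: inherits non-unit rules of {B, K, S} → BK | BS | aaa | ac | acK | c | g | ggS.
B: inherits non-unit rules of {B} → BK | acK | g.
K: inherits non-unit rules of {B, K} → BK | aaa | acK | c | g.

S -> c | g | BK | BS | ac | aaa | acK | ggS; B -> g | BK | acK; K -> c | g | BK | aaa | acK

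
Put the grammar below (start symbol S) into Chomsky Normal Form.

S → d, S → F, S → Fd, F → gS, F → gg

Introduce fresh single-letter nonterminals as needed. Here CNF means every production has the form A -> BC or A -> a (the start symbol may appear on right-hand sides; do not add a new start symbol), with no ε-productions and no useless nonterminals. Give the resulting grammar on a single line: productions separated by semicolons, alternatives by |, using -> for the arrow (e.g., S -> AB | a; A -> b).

No ε-productions.
After unit-elimination: S -> d | Fd | gS | gg; F -> gS | gg.
TERM: introduce B -> d, A -> g and substitute in every rule of length ≥2.

S -> d | AA | AS | FB; A -> g; B -> d; F -> AA | AS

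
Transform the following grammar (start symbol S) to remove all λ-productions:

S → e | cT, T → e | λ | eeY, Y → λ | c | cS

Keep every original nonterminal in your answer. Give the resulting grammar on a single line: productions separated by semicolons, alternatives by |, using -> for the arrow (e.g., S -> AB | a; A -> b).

S -> c | e | cT; T -> e | ee | eeY; Y -> c | cS

Nullable set: {T, Y}.
S -> cT: T nullable, giving c | cT.
Drop T -> λ.
T -> eeY: Y nullable, giving ee | eeY.
Drop Y -> λ.
Unchanged (no nullable symbols): S -> e; T -> e; Y -> c; Y -> cS.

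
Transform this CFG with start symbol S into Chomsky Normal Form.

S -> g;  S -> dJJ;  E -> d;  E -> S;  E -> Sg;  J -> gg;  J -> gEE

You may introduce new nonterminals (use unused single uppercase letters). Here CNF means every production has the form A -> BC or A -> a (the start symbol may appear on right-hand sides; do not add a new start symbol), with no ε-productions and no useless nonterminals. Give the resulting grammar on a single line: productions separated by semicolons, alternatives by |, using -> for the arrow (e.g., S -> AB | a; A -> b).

No ε-productions.
After unit-elimination: S -> g | dJJ; E -> d | g | Sg | dJJ; J -> gg | gEE.
TERM: introduce B -> d, A -> g and substitute in every rule of length ≥2.
BIN: E -> BJJ becomes E -> BC, C -> JJ; J -> AEE becomes J -> AD, D -> EE; S -> BJJ becomes S -> BF, F -> JJ.

S -> g | BF; A -> g; B -> d; C -> JJ; D -> EE; E -> d | g | BC | SA; F -> JJ; J -> AA | AD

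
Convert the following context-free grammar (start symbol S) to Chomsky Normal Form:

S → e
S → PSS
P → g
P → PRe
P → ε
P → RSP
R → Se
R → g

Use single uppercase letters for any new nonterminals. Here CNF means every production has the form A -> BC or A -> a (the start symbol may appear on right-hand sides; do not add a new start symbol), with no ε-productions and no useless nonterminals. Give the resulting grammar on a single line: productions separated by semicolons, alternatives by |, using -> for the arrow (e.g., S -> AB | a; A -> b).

S -> e | PD | SS; A -> e; B -> RA; C -> SP; D -> SS; P -> g | PB | RA | RC | RS; R -> g | SA

Nullable: {P}; after ε-elimination: S -> e | SS | PSS; P -> g | RS | Re | PRe | RSP; R -> g | Se.
No unit productions to eliminate.
TERM: introduce A -> e and substitute in every rule of length ≥2.
BIN: P -> PRA becomes P -> PB, B -> RA; P -> RSP becomes P -> RC, C -> SP; S -> PSS becomes S -> PD, D -> SS.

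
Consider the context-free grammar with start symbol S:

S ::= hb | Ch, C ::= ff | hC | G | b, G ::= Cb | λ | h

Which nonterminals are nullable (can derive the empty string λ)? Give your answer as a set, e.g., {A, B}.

{C, G}

Directly nullable (have an ε-rule): {G}.
C is nullable via C -> G (every symbol on the right is already known nullable).
Not nullable: S — each has a terminal in every rule's right-hand side or depends on a non-nullable symbol.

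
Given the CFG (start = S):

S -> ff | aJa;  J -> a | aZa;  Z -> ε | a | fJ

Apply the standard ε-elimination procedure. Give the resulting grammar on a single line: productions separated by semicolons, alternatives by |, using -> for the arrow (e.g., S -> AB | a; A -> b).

Nullable set: {Z}.
J -> aZa: Z nullable, giving aZa | aa.
Drop Z -> ε.
Unchanged (no nullable symbols): S -> aJa; S -> ff; J -> a; Z -> a; Z -> fJ.

S -> ff | aJa; J -> a | aa | aZa; Z -> a | fJ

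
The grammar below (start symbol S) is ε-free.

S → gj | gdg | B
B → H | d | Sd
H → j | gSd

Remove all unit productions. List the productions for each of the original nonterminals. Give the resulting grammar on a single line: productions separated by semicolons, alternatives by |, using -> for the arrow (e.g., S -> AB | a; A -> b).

Unit productions: B->H, S->B.
Unit pairs (A ⇒* B via units): (B,H), (S,B), (S,H).
S: inherits non-unit rules of {B, H, S} → Sd | d | gSd | gdg | gj | j.
B: inherits non-unit rules of {B, H} → Sd | d | gSd | j.
H: inherits non-unit rules of {H} → gSd | j.

S -> d | j | Sd | gj | gSd | gdg; B -> d | j | Sd | gSd; H -> j | gSd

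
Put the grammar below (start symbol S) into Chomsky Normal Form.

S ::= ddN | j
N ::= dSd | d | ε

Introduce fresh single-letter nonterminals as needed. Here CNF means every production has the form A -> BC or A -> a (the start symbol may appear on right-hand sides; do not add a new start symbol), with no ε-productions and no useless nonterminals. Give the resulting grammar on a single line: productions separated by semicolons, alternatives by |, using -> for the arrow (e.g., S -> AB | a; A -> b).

Nullable: {N}; after ε-elimination: S -> j | dd | ddN; N -> d | dSd.
No unit productions to eliminate.
TERM: introduce A -> d and substitute in every rule of length ≥2.
BIN: N -> ASA becomes N -> AB, B -> SA; S -> AAN becomes S -> AC, C -> AN.

S -> j | AA | AC; A -> d; B -> SA; C -> AN; N -> d | AB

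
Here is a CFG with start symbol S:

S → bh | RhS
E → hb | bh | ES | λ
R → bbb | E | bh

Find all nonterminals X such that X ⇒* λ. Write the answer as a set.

{E, R}

Directly nullable (have an ε-rule): {E}.
R is nullable via R -> E (every symbol on the right is already known nullable).
Not nullable: S — each has a terminal in every rule's right-hand side or depends on a non-nullable symbol.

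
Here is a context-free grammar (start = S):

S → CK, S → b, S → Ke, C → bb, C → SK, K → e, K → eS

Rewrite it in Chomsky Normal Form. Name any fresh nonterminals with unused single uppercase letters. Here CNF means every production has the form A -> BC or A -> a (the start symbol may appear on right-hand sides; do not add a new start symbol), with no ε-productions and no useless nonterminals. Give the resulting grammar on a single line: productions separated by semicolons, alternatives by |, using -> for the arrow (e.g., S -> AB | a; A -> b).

S -> b | CK | KB; A -> b; B -> e; C -> AA | SK; K -> e | BS

No ε-productions.
No unit productions to eliminate.
TERM: introduce A -> b, B -> e and substitute in every rule of length ≥2.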